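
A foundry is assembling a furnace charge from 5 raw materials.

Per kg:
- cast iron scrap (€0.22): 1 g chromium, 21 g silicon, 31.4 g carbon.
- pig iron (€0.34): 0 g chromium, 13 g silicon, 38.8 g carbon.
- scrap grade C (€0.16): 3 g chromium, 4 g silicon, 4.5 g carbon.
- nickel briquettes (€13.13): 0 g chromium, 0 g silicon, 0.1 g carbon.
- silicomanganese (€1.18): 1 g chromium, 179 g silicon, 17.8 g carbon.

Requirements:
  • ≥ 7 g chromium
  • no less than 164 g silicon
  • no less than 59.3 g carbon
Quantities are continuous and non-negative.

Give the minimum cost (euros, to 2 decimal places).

Set it up as a linear program. Let x1 = kg of cast iron scrap, x2 = kg of pig iron, x3 = kg of scrap grade C, x4 = kg of nickel briquettes, x5 = kg of silicomanganese.
min 0.22x1 + 0.34x2 + 0.16x3 + 13.13x4 + 1.18x5 with:
  1x1 + 3x3 + 1x5 ≥ 7   (chromium)
  21x1 + 13x2 + 4x3 + 179x5 ≥ 164   (silicon)
  31.4x1 + 38.8x2 + 4.5x3 + 0.1x4 + 17.8x5 ≥ 59.3   (carbon)
  x1, x2, x3, x4, x5 ≥ 0.
The minimum-cost mix takes nothing from pig iron, nickel briquettes — only cast iron scrap, scrap grade C, silicomanganese. The chromium, silicon, carbon requirements are met with equality.
So cast iron scrap = 1.232 kg, scrap grade C = 1.678 kg, silicomanganese = 0.7342 kg.
Objective = 0.22·1.232 + 0.16·1.678 + 1.18·0.7342 = 1.4059.

€1.41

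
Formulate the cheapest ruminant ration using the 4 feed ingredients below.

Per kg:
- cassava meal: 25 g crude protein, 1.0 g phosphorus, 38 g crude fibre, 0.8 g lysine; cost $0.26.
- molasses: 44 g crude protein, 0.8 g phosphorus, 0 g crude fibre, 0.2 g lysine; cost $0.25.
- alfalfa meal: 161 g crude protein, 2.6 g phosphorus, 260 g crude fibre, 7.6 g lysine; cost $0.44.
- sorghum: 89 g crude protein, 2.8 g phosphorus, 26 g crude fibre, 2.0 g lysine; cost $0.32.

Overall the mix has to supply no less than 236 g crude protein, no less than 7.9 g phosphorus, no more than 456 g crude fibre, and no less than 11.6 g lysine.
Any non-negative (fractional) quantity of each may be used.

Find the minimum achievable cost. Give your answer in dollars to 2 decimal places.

$1.05

Let x1 = kg of cassava meal, x2 = kg of molasses, x3 = kg of alfalfa meal, x4 = kg of sorghum.
Minimize 0.26x1 + 0.25x2 + 0.44x3 + 0.32x4 with:
  25x1 + 44x2 + 161x3 + 89x4 ≥ 236   (crude protein)
  1x1 + 0.8x2 + 2.6x3 + 2.8x4 ≥ 7.9   (phosphorus)
  38x1 + 260x3 + 26x4 ≤ 456   (crude fibre)
  0.8x1 + 0.2x2 + 7.6x3 + 2x4 ≥ 11.6   (lysine)
  x1, x2, x3, x4 ≥ 0.
The cheapest feasible vertex uses only alfalfa meal, sorghum; cassava meal, molasses are not used. There the phosphorus and lysine constraints are tight.
That vertex is x3 = 1.037, x4 = 1.858.
Total cost: 0.44·1.037 + 0.32·1.858 = 1.0508.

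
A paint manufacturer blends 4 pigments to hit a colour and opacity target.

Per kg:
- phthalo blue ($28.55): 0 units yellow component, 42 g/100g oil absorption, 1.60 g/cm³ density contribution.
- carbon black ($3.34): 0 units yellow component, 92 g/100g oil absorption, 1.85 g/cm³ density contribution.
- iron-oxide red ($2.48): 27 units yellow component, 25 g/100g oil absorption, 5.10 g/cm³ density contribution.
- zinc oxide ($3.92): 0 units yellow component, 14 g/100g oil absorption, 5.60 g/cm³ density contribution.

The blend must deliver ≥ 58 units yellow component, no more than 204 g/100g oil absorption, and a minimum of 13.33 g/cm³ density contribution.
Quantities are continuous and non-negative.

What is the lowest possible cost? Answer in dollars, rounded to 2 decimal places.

$6.48

This is a linear program. Let x1 = kg of phthalo blue, x2 = kg of carbon black, x3 = kg of iron-oxide red, x4 = kg of zinc oxide.
Minimize 28.55x1 + 3.34x2 + 2.48x3 + 3.92x4 s.t.:
  27x3 ≥ 58   (yellow component)
  42x1 + 92x2 + 25x3 + 14x4 ≤ 204   (oil absorption)
  1.6x1 + 1.85x2 + 5.1x3 + 5.6x4 ≥ 13.33   (density contribution)
  x1, x2, x3, x4 ≥ 0.
The cheapest feasible vertex uses only iron-oxide red; phthalo blue, carbon black, zinc oxide are not used. There the density contribution constraint is tight.
So iron-oxide red = 2.614 kg.
Hence cost = 2.48·2.614 = $6.4827.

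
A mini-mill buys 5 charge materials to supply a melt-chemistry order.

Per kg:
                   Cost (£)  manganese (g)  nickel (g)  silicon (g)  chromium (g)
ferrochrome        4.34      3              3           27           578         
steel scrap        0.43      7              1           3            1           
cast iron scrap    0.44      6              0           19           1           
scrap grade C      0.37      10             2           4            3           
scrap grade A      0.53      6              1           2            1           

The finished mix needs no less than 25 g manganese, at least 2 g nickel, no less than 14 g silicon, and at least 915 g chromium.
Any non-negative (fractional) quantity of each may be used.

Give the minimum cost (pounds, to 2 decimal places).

Let x1 = kg of ferrochrome, x2 = kg of steel scrap, x3 = kg of cast iron scrap, x4 = kg of scrap grade C, x5 = kg of scrap grade A.
min 4.34x1 + 0.43x2 + 0.44x3 + 0.37x4 + 0.53x5 with:
  3x1 + 7x2 + 6x3 + 10x4 + 6x5 ≥ 25   (manganese)
  3x1 + 1x2 + 2x4 + 1x5 ≥ 2   (nickel)
  27x1 + 3x2 + 19x3 + 4x4 + 2x5 ≥ 14   (silicon)
  578x1 + 1x2 + 1x3 + 3x4 + 1x5 ≥ 915   (chromium)
  x1, x2, x3, x4, x5 ≥ 0.
The optimal basis is {ferrochrome, scrap grade C}; steel scrap, cast iron scrap, scrap grade A drop out. The manganese and chromium requirements are met with equality.
That vertex is x1 = 1.573, x4 = 2.028.
Cost = 4.34·1.573 + 0.37·2.028 = 7.5772.

£7.58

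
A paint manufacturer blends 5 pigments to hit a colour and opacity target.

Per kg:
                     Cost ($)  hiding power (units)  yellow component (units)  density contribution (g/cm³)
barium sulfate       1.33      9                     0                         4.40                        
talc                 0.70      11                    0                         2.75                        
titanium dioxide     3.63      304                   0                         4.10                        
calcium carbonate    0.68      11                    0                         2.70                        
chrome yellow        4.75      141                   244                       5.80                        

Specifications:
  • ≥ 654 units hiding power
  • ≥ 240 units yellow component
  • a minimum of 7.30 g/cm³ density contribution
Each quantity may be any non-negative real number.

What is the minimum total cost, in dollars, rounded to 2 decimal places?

$10.83

Let x1 = kg of barium sulfate, x2 = kg of talc, x3 = kg of titanium dioxide, x4 = kg of calcium carbonate, x5 = kg of chrome yellow.
min 1.33x1 + 0.7x2 + 3.63x3 + 0.68x4 + 4.75x5 s.t.:
  9x1 + 11x2 + 304x3 + 11x4 + 141x5 ≥ 654   (hiding power)
  244x5 ≥ 240   (yellow component)
  4.4x1 + 2.75x2 + 4.1x3 + 2.7x4 + 5.8x5 ≥ 7.3   (density contribution)
  x1, x2, x3, x4, x5 ≥ 0.
The minimum-cost mix takes nothing from barium sulfate, talc, calcium carbonate — only titanium dioxide, chrome yellow. Binding constraints: hiding power and yellow component.
So titanium dioxide = 1.6951 kg, chrome yellow = 0.98361 kg.
Hence cost = 3.63·1.6951 + 4.75·0.98361 = $10.8254.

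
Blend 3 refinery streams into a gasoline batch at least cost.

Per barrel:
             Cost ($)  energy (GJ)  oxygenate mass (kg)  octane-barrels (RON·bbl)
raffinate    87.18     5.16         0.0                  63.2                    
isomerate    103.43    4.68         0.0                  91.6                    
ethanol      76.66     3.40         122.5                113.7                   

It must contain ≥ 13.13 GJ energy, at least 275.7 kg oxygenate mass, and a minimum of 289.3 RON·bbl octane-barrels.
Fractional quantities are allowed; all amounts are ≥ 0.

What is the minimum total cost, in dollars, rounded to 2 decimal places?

This is a linear program. Let x1 = barrels of raffinate, x2 = barrels of isomerate, x3 = barrels of ethanol.
Minimize 87.18x1 + 103.43x2 + 76.66x3 with:
  5.16x1 + 4.68x2 + 3.4x3 ≥ 13.13   (energy)
  122.5x3 ≥ 275.7   (oxygenate mass)
  63.2x1 + 91.6x2 + 113.7x3 ≥ 289.3   (octane-barrels)
  x1, x2, x3 ≥ 0.
The optimal basis is {raffinate, ethanol}; isomerate drops out. Binding constraints: energy and oxygenate mass.
Solving gives x1 = 1.0616, x3 = 2.2506.
Total cost: 87.18·1.0616 + 76.66·2.2506 = 265.0813.

$265.08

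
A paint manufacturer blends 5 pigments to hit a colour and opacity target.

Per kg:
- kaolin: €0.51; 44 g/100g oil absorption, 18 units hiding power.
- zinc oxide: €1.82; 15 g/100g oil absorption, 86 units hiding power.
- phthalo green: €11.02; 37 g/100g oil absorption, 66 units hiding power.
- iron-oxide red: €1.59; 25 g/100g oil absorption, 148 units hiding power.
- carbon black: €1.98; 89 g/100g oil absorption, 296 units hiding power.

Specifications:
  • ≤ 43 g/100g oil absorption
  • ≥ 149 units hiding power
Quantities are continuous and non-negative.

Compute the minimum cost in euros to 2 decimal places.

Let x1 = kg of kaolin, x2 = kg of zinc oxide, x3 = kg of phthalo green, x4 = kg of iron-oxide red, x5 = kg of carbon black.
Minimize 0.51x1 + 1.82x2 + 11.02x3 + 1.59x4 + 1.98x5 with:
  44x1 + 15x2 + 37x3 + 25x4 + 89x5 ≤ 43   (oil absorption)
  18x1 + 86x2 + 66x3 + 148x4 + 296x5 ≥ 149   (hiding power)
  x1, x2, x3, x4, x5 ≥ 0.
The cheapest feasible vertex uses only iron-oxide red, carbon black; kaolin, zinc oxide, phthalo green are not used. The oil absorption and hiding power requirements are met with equality.
Optimal quantities: iron-oxide red = 0.09234 kg, carbon black = 0.4572 kg.
Hence cost = 1.59·0.09234 + 1.98·0.4572 = €1.0521.

€1.05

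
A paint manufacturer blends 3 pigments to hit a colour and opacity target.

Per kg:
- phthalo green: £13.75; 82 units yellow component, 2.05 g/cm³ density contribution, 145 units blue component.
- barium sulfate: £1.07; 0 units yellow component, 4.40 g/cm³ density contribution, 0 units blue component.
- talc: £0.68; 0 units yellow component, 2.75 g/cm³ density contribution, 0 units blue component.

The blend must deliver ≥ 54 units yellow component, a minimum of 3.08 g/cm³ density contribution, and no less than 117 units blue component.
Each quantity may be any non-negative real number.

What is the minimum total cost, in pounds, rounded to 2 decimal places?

Set it up as a linear program. Let x1 = kg of phthalo green, x2 = kg of barium sulfate, x3 = kg of talc.
min 13.75x1 + 1.07x2 + 0.68x3 s.t.:
  82x1 ≥ 54   (yellow component)
  2.05x1 + 4.4x2 + 2.75x3 ≥ 3.08   (density contribution)
  145x1 ≥ 117   (blue component)
  x1, x2, x3 ≥ 0.
The cheapest feasible vertex uses only phthalo green, barium sulfate; talc is not used. There the density contribution and blue component constraints are tight.
That vertex is x1 = 0.8069, x2 = 0.3241.
Total cost: 13.75·0.8069 + 1.07·0.3241 = 11.4417.

£11.44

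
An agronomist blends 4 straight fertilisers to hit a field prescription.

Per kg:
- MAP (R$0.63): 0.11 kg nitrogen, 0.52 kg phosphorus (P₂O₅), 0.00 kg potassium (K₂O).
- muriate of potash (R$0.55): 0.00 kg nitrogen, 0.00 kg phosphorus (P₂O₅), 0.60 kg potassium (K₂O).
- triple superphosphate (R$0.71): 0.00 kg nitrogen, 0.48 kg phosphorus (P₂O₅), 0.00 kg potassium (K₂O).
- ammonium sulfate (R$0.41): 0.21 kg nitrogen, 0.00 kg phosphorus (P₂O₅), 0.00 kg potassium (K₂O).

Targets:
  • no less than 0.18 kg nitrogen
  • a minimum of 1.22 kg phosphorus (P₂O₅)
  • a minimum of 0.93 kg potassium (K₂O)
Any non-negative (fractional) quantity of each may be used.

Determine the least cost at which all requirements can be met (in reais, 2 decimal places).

Treat it as an LP. Let x1 = kg of MAP, x2 = kg of muriate of potash, x3 = kg of triple superphosphate, x4 = kg of ammonium sulfate.
Minimise 0.63x1 + 0.55x2 + 0.71x3 + 0.41x4 with:
  0.11x1 + 0.21x4 ≥ 0.18   (nitrogen)
  0.52x1 + 0.48x3 ≥ 1.22   (phosphorus (P₂O₅))
  0.6x2 ≥ 0.93   (potassium (K₂O))
  x1, x2, x3, x4 ≥ 0.
The cheapest feasible vertex uses only MAP, muriate of potash; triple superphosphate, ammonium sulfate are not used. The phosphorus (P₂O₅) and potassium (K₂O) requirements are met with equality.
Optimal quantities: MAP = 2.346 kg, muriate of potash = 1.55 kg.
Cost = 0.63·2.346 + 0.55·1.55 = 2.3305.

R$2.33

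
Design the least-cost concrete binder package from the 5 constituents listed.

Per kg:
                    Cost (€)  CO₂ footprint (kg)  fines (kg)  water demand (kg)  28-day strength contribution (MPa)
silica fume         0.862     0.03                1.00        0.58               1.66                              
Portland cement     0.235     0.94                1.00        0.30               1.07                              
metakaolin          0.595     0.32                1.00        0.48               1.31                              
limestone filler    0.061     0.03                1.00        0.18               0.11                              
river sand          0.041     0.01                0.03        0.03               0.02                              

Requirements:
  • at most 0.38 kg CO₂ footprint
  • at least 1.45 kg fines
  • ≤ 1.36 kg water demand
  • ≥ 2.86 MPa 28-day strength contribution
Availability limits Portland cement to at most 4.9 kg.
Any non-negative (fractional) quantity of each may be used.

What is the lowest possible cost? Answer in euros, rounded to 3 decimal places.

€1.371

Let x1 = kg of silica fume, x2 = kg of Portland cement, x3 = kg of metakaolin, x4 = kg of limestone filler, x5 = kg of river sand.
Minimize 0.862x1 + 0.235x2 + 0.595x3 + 0.061x4 + 0.041x5 subject to:
  0.03x1 + 0.94x2 + 0.32x3 + 0.03x4 + 0.01x5 ≤ 0.38   (CO₂ footprint)
  1x1 + 1x2 + 1x3 + 1x4 + 0.03x5 ≥ 1.45   (fines)
  0.58x1 + 0.3x2 + 0.48x3 + 0.18x4 + 0.03x5 ≤ 1.36   (water demand)
  1.66x1 + 1.07x2 + 1.31x3 + 0.11x4 + 0.02x5 ≥ 2.86   (28-day strength contribution)
  x2 ≤ 4.9
  x1, x2, x3, x4, x5 ≥ 0.
At the optimum only silica fume, Portland cement are positive (metakaolin, limestone filler, river sand = 0). The CO₂ footprint and 28-day strength contribution requirements are met with equality.
So silica fume = 1.493 kg, Portland cement = 0.3566 kg.
Cost = 0.862·1.493 + 0.235·0.3566 = 1.37077.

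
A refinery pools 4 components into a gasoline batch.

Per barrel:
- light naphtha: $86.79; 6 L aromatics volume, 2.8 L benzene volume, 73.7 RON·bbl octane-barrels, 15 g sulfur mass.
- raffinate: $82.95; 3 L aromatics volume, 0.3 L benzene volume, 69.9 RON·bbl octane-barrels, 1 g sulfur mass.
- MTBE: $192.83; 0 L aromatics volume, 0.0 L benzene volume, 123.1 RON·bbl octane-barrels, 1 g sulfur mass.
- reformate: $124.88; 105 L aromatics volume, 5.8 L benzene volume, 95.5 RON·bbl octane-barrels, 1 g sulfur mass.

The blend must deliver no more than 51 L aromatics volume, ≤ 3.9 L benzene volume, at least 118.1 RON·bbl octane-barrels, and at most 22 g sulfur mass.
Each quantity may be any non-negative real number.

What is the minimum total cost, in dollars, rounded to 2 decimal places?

Let x1 = barrels of light naphtha, x2 = barrels of raffinate, x3 = barrels of MTBE, x4 = barrels of reformate.
Minimize 86.79x1 + 82.95x2 + 192.83x3 + 124.88x4 s.t.:
  6x1 + 3x2 + 105x4 ≤ 51   (aromatics volume)
  2.8x1 + 0.3x2 + 5.8x4 ≤ 3.9   (benzene volume)
  73.7x1 + 69.9x2 + 123.1x3 + 95.5x4 ≥ 118.1   (octane-barrels)
  15x1 + 1x2 + 1x3 + 1x4 ≤ 22   (sulfur mass)
  x1, x2, x3, x4 ≥ 0.
The optimal basis is {light naphtha, raffinate}; MTBE, reformate drop out. Binding constraints: benzene volume and octane-barrels.
Optimal quantities: light naphtha = 1.36617 barrels, raffinate = 0.249122 barrels.
Cost = 86.79·1.36617 + 82.95·0.249122 = 139.2346.

$139.23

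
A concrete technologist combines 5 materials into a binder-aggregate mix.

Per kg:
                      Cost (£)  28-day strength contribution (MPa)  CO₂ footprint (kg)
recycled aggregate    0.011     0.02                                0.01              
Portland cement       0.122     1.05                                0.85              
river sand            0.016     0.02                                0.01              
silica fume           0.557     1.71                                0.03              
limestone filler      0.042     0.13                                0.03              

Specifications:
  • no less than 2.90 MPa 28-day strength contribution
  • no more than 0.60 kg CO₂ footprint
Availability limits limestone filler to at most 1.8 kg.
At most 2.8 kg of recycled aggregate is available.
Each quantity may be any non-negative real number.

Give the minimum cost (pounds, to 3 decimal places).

£0.799

Set it up as a linear program. Let x1 = kg of recycled aggregate, x2 = kg of Portland cement, x3 = kg of river sand, x4 = kg of silica fume, x5 = kg of limestone filler.
Minimize 0.011x1 + 0.122x2 + 0.016x3 + 0.557x4 + 0.042x5 with:
  0.02x1 + 1.05x2 + 0.02x3 + 1.71x4 + 0.13x5 ≥ 2.9   (28-day strength contribution)
  0.01x1 + 0.85x2 + 0.01x3 + 0.03x4 + 0.03x5 ≤ 0.6   (CO₂ footprint)
  x5 ≤ 1.8
  x1 ≤ 2.8
  x1, x2, x3, x4, x5 ≥ 0.
The cheapest feasible vertex uses only Portland cement, silica fume; recycled aggregate, river sand, limestone filler are not used. Binding constraints: 28-day strength contribution and CO₂ footprint.
So Portland cement = 0.6603 kg, silica fume = 1.29 kg.
Objective = 0.122·0.6603 + 0.557·1.29 = 0.79909.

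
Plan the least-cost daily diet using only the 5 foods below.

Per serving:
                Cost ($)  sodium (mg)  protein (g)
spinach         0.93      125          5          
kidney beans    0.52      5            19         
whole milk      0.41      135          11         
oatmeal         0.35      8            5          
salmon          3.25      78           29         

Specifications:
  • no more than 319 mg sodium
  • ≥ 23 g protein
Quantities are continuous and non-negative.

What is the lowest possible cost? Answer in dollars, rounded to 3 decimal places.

$0.629

This is a linear program. Let x1 = servings of spinach, x2 = servings of kidney beans, x3 = servings of whole milk, x4 = servings of oatmeal, x5 = servings of salmon.
min 0.93x1 + 0.52x2 + 0.41x3 + 0.35x4 + 3.25x5 s.t.:
  125x1 + 5x2 + 135x3 + 8x4 + 78x5 ≤ 319   (sodium)
  5x1 + 19x2 + 11x3 + 5x4 + 29x5 ≥ 23   (protein)
  x1, x2, x3, x4, x5 ≥ 0.
At the optimum only kidney beans is positive (spinach, whole milk, oatmeal, salmon = 0). There the protein constraint is tight.
So kidney beans = 1.2105 servings.
Cost = 0.52·1.2105 = 0.62946.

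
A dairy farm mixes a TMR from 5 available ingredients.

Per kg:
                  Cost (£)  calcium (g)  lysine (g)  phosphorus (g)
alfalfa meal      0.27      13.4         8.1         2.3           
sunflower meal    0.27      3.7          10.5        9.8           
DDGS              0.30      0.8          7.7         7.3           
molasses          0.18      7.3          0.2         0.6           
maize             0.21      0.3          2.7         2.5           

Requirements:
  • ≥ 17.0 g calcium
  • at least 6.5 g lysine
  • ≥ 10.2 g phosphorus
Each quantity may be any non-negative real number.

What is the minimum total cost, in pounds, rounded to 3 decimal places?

Let x1 = kg of alfalfa meal, x2 = kg of sunflower meal, x3 = kg of DDGS, x4 = kg of molasses, x5 = kg of maize.
min 0.27x1 + 0.27x2 + 0.3x3 + 0.18x4 + 0.21x5 subject to:
  13.4x1 + 3.7x2 + 0.8x3 + 7.3x4 + 0.3x5 ≥ 17   (calcium)
  8.1x1 + 10.5x2 + 7.7x3 + 0.2x4 + 2.7x5 ≥ 6.5   (lysine)
  2.3x1 + 9.8x2 + 7.3x3 + 0.6x4 + 2.5x5 ≥ 10.2   (phosphorus)
  x1, x2, x3, x4, x5 ≥ 0.
At the optimum only alfalfa meal, sunflower meal are positive (DDGS, molasses, maize = 0). Binding constraints: calcium and phosphorus.
Solving gives x1 = 1.049, x2 = 0.7946.
Total cost: 0.27·1.049 + 0.27·0.7946 = 0.49777.

£0.498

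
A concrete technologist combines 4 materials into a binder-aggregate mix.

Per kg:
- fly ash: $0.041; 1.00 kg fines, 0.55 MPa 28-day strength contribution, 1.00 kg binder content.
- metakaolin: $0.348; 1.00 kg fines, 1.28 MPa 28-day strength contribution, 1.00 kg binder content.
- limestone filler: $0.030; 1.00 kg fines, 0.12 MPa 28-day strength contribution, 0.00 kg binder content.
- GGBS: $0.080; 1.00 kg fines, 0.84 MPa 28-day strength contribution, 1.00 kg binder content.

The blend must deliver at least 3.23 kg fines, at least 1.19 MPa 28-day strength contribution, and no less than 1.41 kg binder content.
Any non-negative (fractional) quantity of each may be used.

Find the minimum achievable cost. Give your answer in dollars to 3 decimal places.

$0.117

Let x1 = kg of fly ash, x2 = kg of metakaolin, x3 = kg of limestone filler, x4 = kg of GGBS.
min 0.041x1 + 0.348x2 + 0.03x3 + 0.08x4 s.t.:
  1x1 + 1x2 + 1x3 + 1x4 ≥ 3.23   (fines)
  0.55x1 + 1.28x2 + 0.12x3 + 0.84x4 ≥ 1.19   (28-day strength contribution)
  1x1 + 1x2 + 1x4 ≥ 1.41   (binder content)
  x1, x2, x3, x4 ≥ 0.
The optimal basis is {fly ash, limestone filler}; metakaolin, GGBS drop out. There the fines and 28-day strength contribution constraints are tight.
That vertex is x1 = 1.866, x3 = 1.364.
Objective = 0.041·1.866 + 0.03·1.364 = 0.11743.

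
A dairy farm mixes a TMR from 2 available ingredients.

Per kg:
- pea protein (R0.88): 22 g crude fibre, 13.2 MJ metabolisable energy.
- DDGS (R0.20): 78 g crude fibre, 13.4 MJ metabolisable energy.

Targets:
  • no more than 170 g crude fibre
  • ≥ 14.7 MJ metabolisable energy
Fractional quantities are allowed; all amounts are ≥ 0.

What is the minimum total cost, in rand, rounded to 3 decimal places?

R0.219

Set it up as a linear program. Let x1 = kg of pea protein, x2 = kg of DDGS.
Minimize 0.88x1 + 0.2x2 subject to:
  22x1 + 78x2 ≤ 170   (crude fibre)
  13.2x1 + 13.4x2 ≥ 14.7   (metabolisable energy)
  x1, x2 ≥ 0.
The cheapest feasible vertex uses only DDGS; pea protein is not used. Binding constraint: metabolisable energy.
Solving gives x2 = 1.097.
Objective = 0.2·1.097 = 0.21940.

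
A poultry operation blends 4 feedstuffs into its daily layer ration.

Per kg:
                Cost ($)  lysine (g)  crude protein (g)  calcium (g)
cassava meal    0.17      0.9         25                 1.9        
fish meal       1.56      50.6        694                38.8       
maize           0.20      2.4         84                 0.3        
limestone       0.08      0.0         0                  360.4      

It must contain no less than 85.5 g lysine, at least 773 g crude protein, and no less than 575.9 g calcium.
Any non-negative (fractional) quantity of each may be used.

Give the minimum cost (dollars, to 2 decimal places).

Let x1 = kg of cassava meal, x2 = kg of fish meal, x3 = kg of maize, x4 = kg of limestone.
min 0.17x1 + 1.56x2 + 0.2x3 + 0.08x4 s.t.:
  0.9x1 + 50.6x2 + 2.4x3 ≥ 85.5   (lysine)
  25x1 + 694x2 + 84x3 ≥ 773   (crude protein)
  1.9x1 + 38.8x2 + 0.3x3 + 360.4x4 ≥ 575.9   (calcium)
  x1, x2, x3, x4 ≥ 0.
The cheapest feasible vertex uses only fish meal, limestone; cassava meal, maize are not used. There the lysine and calcium constraints are tight.
Solving gives x2 = 1.69, x4 = 1.416.
Total cost: 1.56·1.69 + 0.08·1.416 = 2.7497.

$2.75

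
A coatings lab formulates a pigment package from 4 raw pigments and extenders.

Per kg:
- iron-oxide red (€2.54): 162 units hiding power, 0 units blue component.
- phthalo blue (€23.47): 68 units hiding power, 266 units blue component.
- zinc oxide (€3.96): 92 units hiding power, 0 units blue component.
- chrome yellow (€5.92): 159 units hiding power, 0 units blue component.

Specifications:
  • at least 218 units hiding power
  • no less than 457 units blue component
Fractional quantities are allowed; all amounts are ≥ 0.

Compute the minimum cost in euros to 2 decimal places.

Set it up as a linear program. Let x1 = kg of iron-oxide red, x2 = kg of phthalo blue, x3 = kg of zinc oxide, x4 = kg of chrome yellow.
Minimize 2.54x1 + 23.47x2 + 3.96x3 + 5.92x4 with:
  162x1 + 68x2 + 92x3 + 159x4 ≥ 218   (hiding power)
  266x2 ≥ 457   (blue component)
  x1, x2, x3, x4 ≥ 0.
The minimum-cost mix takes nothing from zinc oxide, chrome yellow — only iron-oxide red, phthalo blue. Binding constraints: hiding power and blue component.
That vertex is x1 = 0.6245, x2 = 1.718.
Hence cost = 2.54·0.6245 + 23.47·1.718 = €41.9077.

€41.91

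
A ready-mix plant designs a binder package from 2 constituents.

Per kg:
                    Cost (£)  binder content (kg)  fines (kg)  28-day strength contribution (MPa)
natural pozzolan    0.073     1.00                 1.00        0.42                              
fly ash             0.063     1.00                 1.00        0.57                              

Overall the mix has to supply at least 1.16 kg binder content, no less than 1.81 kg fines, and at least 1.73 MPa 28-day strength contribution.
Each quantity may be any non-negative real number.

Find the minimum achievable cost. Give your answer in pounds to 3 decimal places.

£0.191

Let x1 = kg of natural pozzolan, x2 = kg of fly ash.
Minimize 0.073x1 + 0.063x2 subject to:
  1x1 + 1x2 ≥ 1.16   (binder content)
  1x1 + 1x2 ≥ 1.81   (fines)
  0.42x1 + 0.57x2 ≥ 1.73   (28-day strength contribution)
  x1, x2 ≥ 0.
The minimum-cost mix takes nothing from natural pozzolan — only fly ash. There the 28-day strength contribution constraint is tight.
Optimal quantities: fly ash = 3.035 kg.
Hence cost = 0.063·3.035 = £0.19121.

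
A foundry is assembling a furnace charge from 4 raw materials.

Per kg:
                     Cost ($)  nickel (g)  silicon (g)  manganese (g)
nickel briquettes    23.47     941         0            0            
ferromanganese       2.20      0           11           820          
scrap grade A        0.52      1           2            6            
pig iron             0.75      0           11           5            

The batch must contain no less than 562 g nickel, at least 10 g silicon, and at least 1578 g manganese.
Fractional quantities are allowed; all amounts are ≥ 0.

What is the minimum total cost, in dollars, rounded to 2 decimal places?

$18.25

Let x1 = kg of nickel briquettes, x2 = kg of ferromanganese, x3 = kg of scrap grade A, x4 = kg of pig iron.
Minimize 23.47x1 + 2.2x2 + 0.52x3 + 0.75x4 with:
  941x1 + 1x3 ≥ 562   (nickel)
  11x2 + 2x3 + 11x4 ≥ 10   (silicon)
  820x2 + 6x3 + 5x4 ≥ 1578   (manganese)
  x1, x2, x3, x4 ≥ 0.
The minimum-cost mix takes nothing from scrap grade A, pig iron — only nickel briquettes, ferromanganese. There the nickel and manganese constraints are tight.
That vertex is x1 = 0.5972, x2 = 1.924.
Cost = 23.47·0.5972 + 2.2·1.924 = 18.2491.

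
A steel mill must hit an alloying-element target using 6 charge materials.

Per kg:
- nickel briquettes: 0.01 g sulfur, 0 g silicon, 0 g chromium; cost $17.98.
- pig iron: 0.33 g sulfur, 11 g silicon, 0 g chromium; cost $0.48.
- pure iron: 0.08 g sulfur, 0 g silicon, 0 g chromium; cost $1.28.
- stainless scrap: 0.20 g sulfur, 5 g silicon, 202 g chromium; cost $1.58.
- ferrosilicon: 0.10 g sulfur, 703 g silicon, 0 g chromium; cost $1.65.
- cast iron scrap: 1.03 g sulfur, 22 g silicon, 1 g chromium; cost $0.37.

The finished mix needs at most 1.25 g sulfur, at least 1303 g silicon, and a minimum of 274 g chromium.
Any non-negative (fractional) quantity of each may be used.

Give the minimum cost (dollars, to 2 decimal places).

$5.19

Treat it as an LP. Let x1 = kg of nickel briquettes, x2 = kg of pig iron, x3 = kg of pure iron, x4 = kg of stainless scrap, x5 = kg of ferrosilicon, x6 = kg of cast iron scrap.
min 17.98x1 + 0.48x2 + 1.28x3 + 1.58x4 + 1.65x5 + 0.37x6 s.t.:
  0.01x1 + 0.33x2 + 0.08x3 + 0.2x4 + 0.1x5 + 1.03x6 ≤ 1.25   (sulfur)
  11x2 + 5x4 + 703x5 + 22x6 ≥ 1303   (silicon)
  202x4 + 1x6 ≥ 274   (chromium)
  x1, x2, x3, x4, x5, x6 ≥ 0.
The optimal basis is {stainless scrap, ferrosilicon}; nickel briquettes, pig iron, pure iron, cast iron scrap drop out. There the silicon and chromium constraints are tight.
So stainless scrap = 1.356 kg, ferrosilicon = 1.844 kg.
Total cost: 1.58·1.356 + 1.65·1.844 = 5.1851.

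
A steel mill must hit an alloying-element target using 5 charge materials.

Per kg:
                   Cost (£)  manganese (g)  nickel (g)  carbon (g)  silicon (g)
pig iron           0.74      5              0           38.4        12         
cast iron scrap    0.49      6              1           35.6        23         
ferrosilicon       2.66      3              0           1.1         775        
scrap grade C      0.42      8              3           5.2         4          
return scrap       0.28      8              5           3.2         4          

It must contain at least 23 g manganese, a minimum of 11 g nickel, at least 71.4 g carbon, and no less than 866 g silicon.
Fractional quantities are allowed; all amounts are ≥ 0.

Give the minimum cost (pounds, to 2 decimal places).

£4.20

Set it up as a linear program. Let x1 = kg of pig iron, x2 = kg of cast iron scrap, x3 = kg of ferrosilicon, x4 = kg of scrap grade C, x5 = kg of return scrap.
min 0.74x1 + 0.49x2 + 2.66x3 + 0.42x4 + 0.28x5 s.t.:
  5x1 + 6x2 + 3x3 + 8x4 + 8x5 ≥ 23   (manganese)
  1x2 + 3x4 + 5x5 ≥ 11   (nickel)
  38.4x1 + 35.6x2 + 1.1x3 + 5.2x4 + 3.2x5 ≥ 71.4   (carbon)
  12x1 + 23x2 + 775x3 + 4x4 + 4x5 ≥ 866   (silicon)
  x1, x2, x3, x4, x5 ≥ 0.
At the optimum only cast iron scrap, ferrosilicon, return scrap are positive (pig iron, scrap grade C = 0). Binding constraints: nickel, carbon, silicon.
So cast iron scrap = 1.808 kg, ferrosilicon = 1.054 kg, return scrap = 1.838 kg.
Total cost: 0.49·1.808 + 2.66·1.054 + 0.28·1.838 = 4.2042.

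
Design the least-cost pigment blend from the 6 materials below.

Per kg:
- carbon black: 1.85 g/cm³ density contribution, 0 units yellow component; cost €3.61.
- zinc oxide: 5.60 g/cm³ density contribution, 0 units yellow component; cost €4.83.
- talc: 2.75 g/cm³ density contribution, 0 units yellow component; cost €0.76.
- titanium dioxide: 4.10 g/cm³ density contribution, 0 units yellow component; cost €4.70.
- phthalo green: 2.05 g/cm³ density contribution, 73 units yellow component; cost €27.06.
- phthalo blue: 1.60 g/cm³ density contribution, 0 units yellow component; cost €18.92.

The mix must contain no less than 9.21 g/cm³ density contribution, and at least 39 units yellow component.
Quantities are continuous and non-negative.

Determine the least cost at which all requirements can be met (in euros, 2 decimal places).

€16.70

Let x1 = kg of carbon black, x2 = kg of zinc oxide, x3 = kg of talc, x4 = kg of titanium dioxide, x5 = kg of phthalo green, x6 = kg of phthalo blue.
Minimise 3.61x1 + 4.83x2 + 0.76x3 + 4.7x4 + 27.06x5 + 18.92x6 s.t.:
  1.85x1 + 5.6x2 + 2.75x3 + 4.1x4 + 2.05x5 + 1.6x6 ≥ 9.21   (density contribution)
  73x5 ≥ 39   (yellow component)
  x1, x2, x3, x4, x5, x6 ≥ 0.
At the optimum only talc, phthalo green are positive (carbon black, zinc oxide, titanium dioxide, phthalo blue = 0). The density contribution and yellow component requirements are met with equality.
So talc = 2.951 kg, phthalo green = 0.5342 kg.
Total cost: 0.76·2.951 + 27.06·0.5342 = 16.6982.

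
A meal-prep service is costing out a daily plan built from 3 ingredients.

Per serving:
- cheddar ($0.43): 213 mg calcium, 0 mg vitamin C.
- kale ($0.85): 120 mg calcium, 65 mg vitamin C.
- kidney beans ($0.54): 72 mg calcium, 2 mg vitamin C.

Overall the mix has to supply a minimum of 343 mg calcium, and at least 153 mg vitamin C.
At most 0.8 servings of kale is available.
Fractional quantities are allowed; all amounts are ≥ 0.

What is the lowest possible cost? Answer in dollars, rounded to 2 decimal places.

$27.95

This is a linear program. Let x1 = servings of cheddar, x2 = servings of kale, x3 = servings of kidney beans.
Minimize 0.43x1 + 0.85x2 + 0.54x3 s.t.:
  213x1 + 120x2 + 72x3 ≥ 343   (calcium)
  65x2 + 2x3 ≥ 153   (vitamin C)
  x2 ≤ 0.8
  x1, x2, x3 ≥ 0.
The optimal basis is {kale, kidney beans}; cheddar drops out. The vitamin C and the kale cap requirements are met with equality.
So kale = 0.8 servings, kidney beans = 50.5 servings.
Objective = 0.85·0.8 + 0.54·50.5 = 27.9500.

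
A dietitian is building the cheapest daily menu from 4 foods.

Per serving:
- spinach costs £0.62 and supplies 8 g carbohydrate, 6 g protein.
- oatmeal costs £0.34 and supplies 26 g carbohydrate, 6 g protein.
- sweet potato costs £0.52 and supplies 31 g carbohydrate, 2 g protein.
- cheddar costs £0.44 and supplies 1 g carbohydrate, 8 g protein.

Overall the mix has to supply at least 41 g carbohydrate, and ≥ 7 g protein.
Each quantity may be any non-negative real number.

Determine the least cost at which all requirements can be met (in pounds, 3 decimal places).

£0.536

Set it up as a linear program. Let x1 = servings of spinach, x2 = servings of oatmeal, x3 = servings of sweet potato, x4 = servings of cheddar.
Minimize 0.62x1 + 0.34x2 + 0.52x3 + 0.44x4 with:
  8x1 + 26x2 + 31x3 + 1x4 ≥ 41   (carbohydrate)
  6x1 + 6x2 + 2x3 + 8x4 ≥ 7   (protein)
  x1, x2, x3, x4 ≥ 0.
The minimum-cost mix takes nothing from spinach, sweet potato, cheddar — only oatmeal. There the carbohydrate constraint is tight.
Solving gives x2 = 1.577.
Total cost: 0.34·1.577 = 0.53618.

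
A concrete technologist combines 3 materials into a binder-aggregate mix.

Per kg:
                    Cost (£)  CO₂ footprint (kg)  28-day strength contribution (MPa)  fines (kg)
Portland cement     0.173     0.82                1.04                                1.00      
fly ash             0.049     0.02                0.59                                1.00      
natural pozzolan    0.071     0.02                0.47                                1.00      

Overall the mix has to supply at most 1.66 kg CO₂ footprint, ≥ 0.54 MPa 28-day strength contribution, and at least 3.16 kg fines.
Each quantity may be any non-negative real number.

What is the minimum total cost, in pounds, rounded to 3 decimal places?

£0.155

This is a linear program. Let x1 = kg of Portland cement, x2 = kg of fly ash, x3 = kg of natural pozzolan.
Minimize 0.173x1 + 0.049x2 + 0.071x3 subject to:
  0.82x1 + 0.02x2 + 0.02x3 ≤ 1.66   (CO₂ footprint)
  1.04x1 + 0.59x2 + 0.47x3 ≥ 0.54   (28-day strength contribution)
  1x1 + 1x2 + 1x3 ≥ 3.16   (fines)
  x1, x2, x3 ≥ 0.
The optimal basis is {fly ash}; Portland cement, natural pozzolan drop out. Binding constraint: fines.
That vertex is x2 = 3.16.
Hence cost = 0.049·3.16 = £0.15484.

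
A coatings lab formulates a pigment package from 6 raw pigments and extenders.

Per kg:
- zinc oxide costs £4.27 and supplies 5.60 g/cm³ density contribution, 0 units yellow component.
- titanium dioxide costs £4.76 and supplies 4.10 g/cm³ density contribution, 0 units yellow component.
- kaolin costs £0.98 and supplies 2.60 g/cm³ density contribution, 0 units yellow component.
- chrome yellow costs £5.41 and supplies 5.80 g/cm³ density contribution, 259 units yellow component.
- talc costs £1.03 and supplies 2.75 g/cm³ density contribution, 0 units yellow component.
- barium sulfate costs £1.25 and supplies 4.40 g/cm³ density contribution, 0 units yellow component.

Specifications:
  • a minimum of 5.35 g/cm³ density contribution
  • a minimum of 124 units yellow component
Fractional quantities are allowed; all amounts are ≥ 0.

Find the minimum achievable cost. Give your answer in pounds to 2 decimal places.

Set it up as a linear program. Let x1 = kg of zinc oxide, x2 = kg of titanium dioxide, x3 = kg of kaolin, x4 = kg of chrome yellow, x5 = kg of talc, x6 = kg of barium sulfate.
Minimise 4.27x1 + 4.76x2 + 0.98x3 + 5.41x4 + 1.03x5 + 1.25x6 with:
  5.6x1 + 4.1x2 + 2.6x3 + 5.8x4 + 2.75x5 + 4.4x6 ≥ 5.35   (density contribution)
  259x4 ≥ 124   (yellow component)
  x1, x2, x3, x4, x5, x6 ≥ 0.
The cheapest feasible vertex uses only chrome yellow, barium sulfate; zinc oxide, titanium dioxide, kaolin, talc are not used. There the density contribution and yellow component constraints are tight.
So chrome yellow = 0.4788 kg, barium sulfate = 0.5848 kg.
Total cost: 5.41·0.4788 + 1.25·0.5848 = 3.3213.

£3.32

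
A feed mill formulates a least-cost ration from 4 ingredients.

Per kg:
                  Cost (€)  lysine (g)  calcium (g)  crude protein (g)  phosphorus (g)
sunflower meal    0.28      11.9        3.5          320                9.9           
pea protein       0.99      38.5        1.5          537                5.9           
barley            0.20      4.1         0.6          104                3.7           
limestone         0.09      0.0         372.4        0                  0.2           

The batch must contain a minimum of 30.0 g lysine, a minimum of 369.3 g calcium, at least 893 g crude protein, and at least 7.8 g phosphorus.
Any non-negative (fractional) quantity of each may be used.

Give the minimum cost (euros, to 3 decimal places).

Set it up as a linear program. Let x1 = kg of sunflower meal, x2 = kg of pea protein, x3 = kg of barley, x4 = kg of limestone.
min 0.28x1 + 0.99x2 + 0.2x3 + 0.09x4 subject to:
  11.9x1 + 38.5x2 + 4.1x3 ≥ 30   (lysine)
  3.5x1 + 1.5x2 + 0.6x3 + 372.4x4 ≥ 369.3   (calcium)
  320x1 + 537x2 + 104x3 ≥ 893   (crude protein)
  9.9x1 + 5.9x2 + 3.7x3 + 0.2x4 ≥ 7.8   (phosphorus)
  x1, x2, x3, x4 ≥ 0.
The optimal basis is {sunflower meal, limestone}; pea protein, barley drop out. There the calcium and crude protein constraints are tight.
That vertex is x1 = 2.791, x4 = 0.9654.
Cost = 0.28·2.791 + 0.09·0.9654 = 0.86837.

€0.868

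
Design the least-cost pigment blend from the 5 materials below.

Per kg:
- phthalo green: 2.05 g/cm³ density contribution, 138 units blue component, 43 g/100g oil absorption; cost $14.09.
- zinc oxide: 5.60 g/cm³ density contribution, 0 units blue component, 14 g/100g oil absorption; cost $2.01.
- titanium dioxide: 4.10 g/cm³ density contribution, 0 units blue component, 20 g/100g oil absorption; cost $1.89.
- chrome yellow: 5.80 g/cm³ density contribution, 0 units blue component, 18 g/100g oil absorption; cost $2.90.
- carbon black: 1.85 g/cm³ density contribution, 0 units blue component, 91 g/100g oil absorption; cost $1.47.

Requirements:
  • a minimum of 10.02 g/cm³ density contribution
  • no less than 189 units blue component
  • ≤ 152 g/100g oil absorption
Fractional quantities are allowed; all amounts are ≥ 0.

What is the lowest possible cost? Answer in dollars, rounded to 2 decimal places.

Let x1 = kg of phthalo green, x2 = kg of zinc oxide, x3 = kg of titanium dioxide, x4 = kg of chrome yellow, x5 = kg of carbon black.
Minimize 14.09x1 + 2.01x2 + 1.89x3 + 2.9x4 + 1.47x5 with:
  2.05x1 + 5.6x2 + 4.1x3 + 5.8x4 + 1.85x5 ≥ 10.02   (density contribution)
  138x1 ≥ 189   (blue component)
  43x1 + 14x2 + 20x3 + 18x4 + 91x5 ≤ 152   (oil absorption)
  x1, x2, x3, x4, x5 ≥ 0.
At the optimum only phthalo green, zinc oxide are positive (titanium dioxide, chrome yellow, carbon black = 0). Binding constraints: density contribution and blue component.
Optimal quantities: phthalo green = 1.37 kg, zinc oxide = 1.288 kg.
Objective = 14.09·1.37 + 2.01·1.288 = 21.8922.

$21.89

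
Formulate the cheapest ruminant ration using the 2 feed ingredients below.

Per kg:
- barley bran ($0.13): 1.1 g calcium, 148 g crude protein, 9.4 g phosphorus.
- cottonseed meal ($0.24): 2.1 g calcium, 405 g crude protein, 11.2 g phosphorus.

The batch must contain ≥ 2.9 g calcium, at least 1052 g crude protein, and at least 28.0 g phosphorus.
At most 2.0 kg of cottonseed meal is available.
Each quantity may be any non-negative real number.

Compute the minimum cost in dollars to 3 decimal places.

Let x1 = kg of barley bran, x2 = kg of cottonseed meal.
Minimise 0.13x1 + 0.24x2 with:
  1.1x1 + 2.1x2 ≥ 2.9   (calcium)
  148x1 + 405x2 ≥ 1052   (crude protein)
  9.4x1 + 11.2x2 ≥ 28   (phosphorus)
  x2 ≤ 2
  x1, x2 ≥ 0.
Both inputs are positive at the optimum. There the crude protein and the cottonseed meal cap constraints are tight.
So barley bran = 1.635 kg, cottonseed meal = 2 kg.
Cost = 0.13·1.635 + 0.24·2 = 0.69255.

$0.693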